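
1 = 1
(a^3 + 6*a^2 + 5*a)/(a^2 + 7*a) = (a^2 + 6*a + 5)/(a + 7)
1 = 1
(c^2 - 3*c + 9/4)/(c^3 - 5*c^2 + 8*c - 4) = (c^2 - 3*c + 9/4)/(c^3 - 5*c^2 + 8*c - 4)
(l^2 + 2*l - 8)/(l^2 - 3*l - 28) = (l - 2)/(l - 7)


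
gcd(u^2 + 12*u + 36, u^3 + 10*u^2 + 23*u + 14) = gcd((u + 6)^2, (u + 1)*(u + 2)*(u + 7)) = 1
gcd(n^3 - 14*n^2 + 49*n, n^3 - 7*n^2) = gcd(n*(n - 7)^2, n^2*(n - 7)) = n^2 - 7*n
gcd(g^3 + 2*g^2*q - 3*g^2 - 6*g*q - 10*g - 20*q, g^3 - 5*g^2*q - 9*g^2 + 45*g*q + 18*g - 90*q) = 1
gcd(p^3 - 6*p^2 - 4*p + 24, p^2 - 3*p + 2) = p - 2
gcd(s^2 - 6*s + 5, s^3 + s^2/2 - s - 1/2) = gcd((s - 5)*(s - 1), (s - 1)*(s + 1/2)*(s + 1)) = s - 1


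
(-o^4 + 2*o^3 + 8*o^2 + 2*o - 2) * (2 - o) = o^5 - 4*o^4 - 4*o^3 + 14*o^2 + 6*o - 4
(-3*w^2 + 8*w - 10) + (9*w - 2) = -3*w^2 + 17*w - 12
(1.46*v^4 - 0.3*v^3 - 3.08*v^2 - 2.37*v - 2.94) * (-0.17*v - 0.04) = -0.2482*v^5 - 0.0074*v^4 + 0.5356*v^3 + 0.5261*v^2 + 0.5946*v + 0.1176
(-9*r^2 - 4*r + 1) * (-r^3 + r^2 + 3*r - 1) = 9*r^5 - 5*r^4 - 32*r^3 - 2*r^2 + 7*r - 1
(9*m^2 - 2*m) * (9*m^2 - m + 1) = 81*m^4 - 27*m^3 + 11*m^2 - 2*m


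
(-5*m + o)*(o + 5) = -5*m*o - 25*m + o^2 + 5*o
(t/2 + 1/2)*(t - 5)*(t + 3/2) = t^3/2 - 5*t^2/4 - 11*t/2 - 15/4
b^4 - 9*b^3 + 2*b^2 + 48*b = b*(b - 8)*(b - 3)*(b + 2)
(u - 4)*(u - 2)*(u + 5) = u^3 - u^2 - 22*u + 40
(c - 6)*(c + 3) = c^2 - 3*c - 18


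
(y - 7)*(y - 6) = y^2 - 13*y + 42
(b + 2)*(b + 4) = b^2 + 6*b + 8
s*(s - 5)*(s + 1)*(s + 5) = s^4 + s^3 - 25*s^2 - 25*s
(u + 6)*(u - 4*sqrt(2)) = u^2 - 4*sqrt(2)*u + 6*u - 24*sqrt(2)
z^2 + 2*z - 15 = (z - 3)*(z + 5)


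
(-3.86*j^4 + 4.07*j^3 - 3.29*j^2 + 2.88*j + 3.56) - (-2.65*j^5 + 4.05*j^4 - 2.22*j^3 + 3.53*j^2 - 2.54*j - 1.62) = 2.65*j^5 - 7.91*j^4 + 6.29*j^3 - 6.82*j^2 + 5.42*j + 5.18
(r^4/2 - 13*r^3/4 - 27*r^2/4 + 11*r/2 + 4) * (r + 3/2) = r^5/2 - 5*r^4/2 - 93*r^3/8 - 37*r^2/8 + 49*r/4 + 6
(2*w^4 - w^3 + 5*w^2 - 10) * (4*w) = 8*w^5 - 4*w^4 + 20*w^3 - 40*w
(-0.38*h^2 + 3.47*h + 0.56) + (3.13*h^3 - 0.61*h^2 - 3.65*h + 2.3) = 3.13*h^3 - 0.99*h^2 - 0.18*h + 2.86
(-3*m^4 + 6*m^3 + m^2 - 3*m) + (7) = -3*m^4 + 6*m^3 + m^2 - 3*m + 7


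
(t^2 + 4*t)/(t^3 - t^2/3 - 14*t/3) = 3*(t + 4)/(3*t^2 - t - 14)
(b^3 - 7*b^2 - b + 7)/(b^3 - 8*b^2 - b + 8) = (b - 7)/(b - 8)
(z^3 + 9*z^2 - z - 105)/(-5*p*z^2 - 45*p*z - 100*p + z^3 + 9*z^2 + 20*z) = (z^2 + 4*z - 21)/(-5*p*z - 20*p + z^2 + 4*z)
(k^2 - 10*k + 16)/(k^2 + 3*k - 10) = (k - 8)/(k + 5)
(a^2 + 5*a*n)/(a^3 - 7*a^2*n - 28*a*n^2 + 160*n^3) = a/(a^2 - 12*a*n + 32*n^2)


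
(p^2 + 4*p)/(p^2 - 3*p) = (p + 4)/(p - 3)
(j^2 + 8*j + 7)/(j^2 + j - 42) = (j + 1)/(j - 6)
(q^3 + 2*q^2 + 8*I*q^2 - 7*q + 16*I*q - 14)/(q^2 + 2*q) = q + 8*I - 7/q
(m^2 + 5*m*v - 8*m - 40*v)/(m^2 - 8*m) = (m + 5*v)/m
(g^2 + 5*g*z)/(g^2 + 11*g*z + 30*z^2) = g/(g + 6*z)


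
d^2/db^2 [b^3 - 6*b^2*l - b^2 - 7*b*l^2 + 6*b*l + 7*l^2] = 6*b - 12*l - 2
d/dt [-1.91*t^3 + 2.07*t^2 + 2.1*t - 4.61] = -5.73*t^2 + 4.14*t + 2.1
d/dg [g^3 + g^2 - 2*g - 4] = 3*g^2 + 2*g - 2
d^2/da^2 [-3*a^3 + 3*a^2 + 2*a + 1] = 6 - 18*a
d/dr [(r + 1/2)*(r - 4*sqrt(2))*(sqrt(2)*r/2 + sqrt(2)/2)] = 3*sqrt(2)*r^2/2 - 8*r + 3*sqrt(2)*r/2 - 6 + sqrt(2)/4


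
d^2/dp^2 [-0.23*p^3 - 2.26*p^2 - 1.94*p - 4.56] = -1.38*p - 4.52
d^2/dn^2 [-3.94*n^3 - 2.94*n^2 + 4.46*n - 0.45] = -23.64*n - 5.88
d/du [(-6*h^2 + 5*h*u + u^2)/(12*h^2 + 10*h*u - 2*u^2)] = 5*h*(6*h^2 + u^2)/(36*h^4 + 60*h^3*u + 13*h^2*u^2 - 10*h*u^3 + u^4)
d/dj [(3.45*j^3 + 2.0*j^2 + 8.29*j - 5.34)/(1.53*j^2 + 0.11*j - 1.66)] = (5.2785*j^4 + 0.758999999999999*j^3 - 29.6447*j^2 + 9.7004*j - 13.174)/(2.3409*j^4 + 0.3366*j^3 - 5.0675*j^2 - 0.3652*j + 2.7556)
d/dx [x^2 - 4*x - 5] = 2*x - 4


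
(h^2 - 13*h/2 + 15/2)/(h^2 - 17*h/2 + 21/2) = (h - 5)/(h - 7)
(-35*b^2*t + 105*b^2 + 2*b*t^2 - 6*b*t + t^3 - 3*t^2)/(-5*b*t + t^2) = 7*b - 21*b/t + t - 3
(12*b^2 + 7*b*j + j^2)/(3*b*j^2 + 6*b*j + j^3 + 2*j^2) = (4*b + j)/(j*(j + 2))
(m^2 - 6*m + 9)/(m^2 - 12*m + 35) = (m^2 - 6*m + 9)/(m^2 - 12*m + 35)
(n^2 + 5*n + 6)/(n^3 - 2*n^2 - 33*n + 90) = (n^2 + 5*n + 6)/(n^3 - 2*n^2 - 33*n + 90)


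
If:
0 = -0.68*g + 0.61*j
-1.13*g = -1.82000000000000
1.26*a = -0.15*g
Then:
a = -0.19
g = 1.61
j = 1.80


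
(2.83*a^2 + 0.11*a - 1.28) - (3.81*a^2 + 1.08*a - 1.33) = -0.98*a^2 - 0.97*a + 0.05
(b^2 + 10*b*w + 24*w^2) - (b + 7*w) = b^2 + 10*b*w - b + 24*w^2 - 7*w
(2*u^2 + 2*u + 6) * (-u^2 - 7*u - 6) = -2*u^4 - 16*u^3 - 32*u^2 - 54*u - 36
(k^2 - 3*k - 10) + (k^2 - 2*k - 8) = 2*k^2 - 5*k - 18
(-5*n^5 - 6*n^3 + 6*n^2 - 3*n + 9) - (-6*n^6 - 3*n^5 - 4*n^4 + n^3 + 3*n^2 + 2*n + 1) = 6*n^6 - 2*n^5 + 4*n^4 - 7*n^3 + 3*n^2 - 5*n + 8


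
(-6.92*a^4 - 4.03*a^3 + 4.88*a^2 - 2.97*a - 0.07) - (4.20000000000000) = -6.92*a^4 - 4.03*a^3 + 4.88*a^2 - 2.97*a - 4.27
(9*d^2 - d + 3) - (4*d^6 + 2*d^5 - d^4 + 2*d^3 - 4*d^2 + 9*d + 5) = -4*d^6 - 2*d^5 + d^4 - 2*d^3 + 13*d^2 - 10*d - 2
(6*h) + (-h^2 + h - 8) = -h^2 + 7*h - 8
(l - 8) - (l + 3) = -11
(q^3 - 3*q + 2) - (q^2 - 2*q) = q^3 - q^2 - q + 2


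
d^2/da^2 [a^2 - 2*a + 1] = 2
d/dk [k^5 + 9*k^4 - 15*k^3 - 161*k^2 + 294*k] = 5*k^4 + 36*k^3 - 45*k^2 - 322*k + 294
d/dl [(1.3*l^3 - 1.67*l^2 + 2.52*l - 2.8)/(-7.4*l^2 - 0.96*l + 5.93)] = (-9.62*l^4 - 2.496*l^3 + 43.3782*l^2 - 61.2462*l + 12.2556)/(54.76*l^4 + 14.208*l^3 - 86.8424*l^2 - 11.3856*l + 35.1649)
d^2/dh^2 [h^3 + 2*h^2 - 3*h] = 6*h + 4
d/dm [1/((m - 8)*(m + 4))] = 2*(2 - m)/(m^4 - 8*m^3 - 48*m^2 + 256*m + 1024)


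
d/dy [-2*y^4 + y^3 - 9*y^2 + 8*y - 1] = -8*y^3 + 3*y^2 - 18*y + 8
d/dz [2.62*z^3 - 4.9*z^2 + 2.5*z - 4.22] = 7.86*z^2 - 9.8*z + 2.5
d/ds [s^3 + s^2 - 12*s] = 3*s^2 + 2*s - 12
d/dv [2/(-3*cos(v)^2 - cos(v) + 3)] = -2*(6*cos(v) + 1)*sin(v)/(3*sin(v)^2 - cos(v))^2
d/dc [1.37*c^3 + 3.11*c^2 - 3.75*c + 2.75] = 4.11*c^2 + 6.22*c - 3.75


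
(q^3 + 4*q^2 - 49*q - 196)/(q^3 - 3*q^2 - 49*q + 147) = (q + 4)/(q - 3)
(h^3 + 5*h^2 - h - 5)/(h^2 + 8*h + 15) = (h^2 - 1)/(h + 3)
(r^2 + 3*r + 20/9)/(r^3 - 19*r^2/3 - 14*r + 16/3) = (9*r^2 + 27*r + 20)/(3*(3*r^3 - 19*r^2 - 42*r + 16))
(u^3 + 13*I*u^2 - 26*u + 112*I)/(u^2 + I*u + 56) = (u^2 + 5*I*u + 14)/(u - 7*I)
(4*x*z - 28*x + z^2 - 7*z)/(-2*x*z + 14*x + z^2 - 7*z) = (-4*x - z)/(2*x - z)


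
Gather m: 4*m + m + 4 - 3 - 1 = 5*m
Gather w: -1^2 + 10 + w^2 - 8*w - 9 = w^2 - 8*w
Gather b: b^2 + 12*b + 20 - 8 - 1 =b^2 + 12*b + 11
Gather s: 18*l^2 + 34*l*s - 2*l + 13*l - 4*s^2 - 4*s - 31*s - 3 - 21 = 18*l^2 + 11*l - 4*s^2 + s*(34*l - 35) - 24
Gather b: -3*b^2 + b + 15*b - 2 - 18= -3*b^2 + 16*b - 20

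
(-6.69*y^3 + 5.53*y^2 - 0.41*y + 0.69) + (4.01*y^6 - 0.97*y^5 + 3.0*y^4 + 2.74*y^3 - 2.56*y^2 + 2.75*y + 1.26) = 4.01*y^6 - 0.97*y^5 + 3.0*y^4 - 3.95*y^3 + 2.97*y^2 + 2.34*y + 1.95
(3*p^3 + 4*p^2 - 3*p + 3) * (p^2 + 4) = 3*p^5 + 4*p^4 + 9*p^3 + 19*p^2 - 12*p + 12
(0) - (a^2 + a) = -a^2 - a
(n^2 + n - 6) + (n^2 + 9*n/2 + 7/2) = 2*n^2 + 11*n/2 - 5/2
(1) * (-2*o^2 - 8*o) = -2*o^2 - 8*o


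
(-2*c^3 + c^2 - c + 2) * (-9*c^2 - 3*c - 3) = 18*c^5 - 3*c^4 + 12*c^3 - 18*c^2 - 3*c - 6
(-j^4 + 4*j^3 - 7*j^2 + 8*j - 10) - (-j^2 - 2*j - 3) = -j^4 + 4*j^3 - 6*j^2 + 10*j - 7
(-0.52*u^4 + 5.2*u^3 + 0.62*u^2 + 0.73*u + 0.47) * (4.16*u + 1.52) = -2.1632*u^5 + 20.8416*u^4 + 10.4832*u^3 + 3.9792*u^2 + 3.0648*u + 0.7144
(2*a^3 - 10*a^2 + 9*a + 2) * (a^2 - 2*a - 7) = 2*a^5 - 14*a^4 + 15*a^3 + 54*a^2 - 67*a - 14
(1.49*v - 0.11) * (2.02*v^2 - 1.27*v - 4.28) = 3.0098*v^3 - 2.1145*v^2 - 6.2375*v + 0.4708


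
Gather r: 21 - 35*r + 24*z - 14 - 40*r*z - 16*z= r*(-40*z - 35) + 8*z + 7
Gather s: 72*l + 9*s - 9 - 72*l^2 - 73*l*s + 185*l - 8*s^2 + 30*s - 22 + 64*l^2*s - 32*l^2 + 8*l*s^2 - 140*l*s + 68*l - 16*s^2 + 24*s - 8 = -104*l^2 + 325*l + s^2*(8*l - 24) + s*(64*l^2 - 213*l + 63) - 39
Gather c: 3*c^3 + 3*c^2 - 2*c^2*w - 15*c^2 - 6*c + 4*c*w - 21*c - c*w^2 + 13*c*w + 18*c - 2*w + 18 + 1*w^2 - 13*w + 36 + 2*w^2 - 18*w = 3*c^3 + c^2*(-2*w - 12) + c*(-w^2 + 17*w - 9) + 3*w^2 - 33*w + 54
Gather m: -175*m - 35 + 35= -175*m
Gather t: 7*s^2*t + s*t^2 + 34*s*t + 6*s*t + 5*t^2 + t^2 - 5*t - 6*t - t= t^2*(s + 6) + t*(7*s^2 + 40*s - 12)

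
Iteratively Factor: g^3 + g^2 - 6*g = (g)*(g^2 + g - 6) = g*(g + 3)*(g - 2)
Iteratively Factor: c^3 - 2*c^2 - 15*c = (c + 3)*(c^2 - 5*c) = c*(c + 3)*(c - 5)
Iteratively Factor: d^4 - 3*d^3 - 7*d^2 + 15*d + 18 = (d - 3)*(d^3 - 7*d - 6) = (d - 3)*(d + 1)*(d^2 - d - 6) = (d - 3)^2*(d + 1)*(d + 2)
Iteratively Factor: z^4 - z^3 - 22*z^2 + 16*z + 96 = (z + 2)*(z^3 - 3*z^2 - 16*z + 48) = (z + 2)*(z + 4)*(z^2 - 7*z + 12) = (z - 3)*(z + 2)*(z + 4)*(z - 4)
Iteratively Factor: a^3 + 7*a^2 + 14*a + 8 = (a + 4)*(a^2 + 3*a + 2) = (a + 2)*(a + 4)*(a + 1)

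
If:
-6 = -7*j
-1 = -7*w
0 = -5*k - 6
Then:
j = 6/7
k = -6/5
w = 1/7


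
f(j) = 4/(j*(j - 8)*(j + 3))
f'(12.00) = 0.00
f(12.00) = 0.01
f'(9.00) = -0.04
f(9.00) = 0.04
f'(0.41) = 0.98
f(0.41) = -0.38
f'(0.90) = 0.20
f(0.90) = -0.16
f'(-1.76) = -0.03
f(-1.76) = 0.19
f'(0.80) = 0.25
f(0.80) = -0.18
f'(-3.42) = -0.67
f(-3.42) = -0.24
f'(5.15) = -0.00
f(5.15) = -0.03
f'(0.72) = 0.31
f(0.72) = -0.21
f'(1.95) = 0.04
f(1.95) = -0.07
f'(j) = -4/(j*(j - 8)*(j + 3)^2) - 4/(j*(j - 8)^2*(j + 3)) - 4/(j^2*(j - 8)*(j + 3))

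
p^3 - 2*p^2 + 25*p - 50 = (p - 2)*(p - 5*I)*(p + 5*I)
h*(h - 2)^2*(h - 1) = h^4 - 5*h^3 + 8*h^2 - 4*h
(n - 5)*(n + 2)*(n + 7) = n^3 + 4*n^2 - 31*n - 70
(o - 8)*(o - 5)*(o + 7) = o^3 - 6*o^2 - 51*o + 280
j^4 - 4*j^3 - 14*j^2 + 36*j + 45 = (j - 5)*(j - 3)*(j + 1)*(j + 3)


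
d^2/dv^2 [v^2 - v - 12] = 2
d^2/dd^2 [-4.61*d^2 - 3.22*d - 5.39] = -9.22000000000000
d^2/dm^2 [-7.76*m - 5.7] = 0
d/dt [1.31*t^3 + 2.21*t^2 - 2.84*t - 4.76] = 3.93*t^2 + 4.42*t - 2.84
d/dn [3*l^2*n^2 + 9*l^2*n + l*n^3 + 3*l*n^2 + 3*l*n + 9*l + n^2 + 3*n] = 6*l^2*n + 9*l^2 + 3*l*n^2 + 6*l*n + 3*l + 2*n + 3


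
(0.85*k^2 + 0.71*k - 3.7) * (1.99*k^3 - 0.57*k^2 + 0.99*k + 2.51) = 1.6915*k^5 + 0.9284*k^4 - 6.9262*k^3 + 4.9454*k^2 - 1.8809*k - 9.287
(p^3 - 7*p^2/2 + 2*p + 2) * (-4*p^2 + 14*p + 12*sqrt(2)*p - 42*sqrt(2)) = -4*p^5 + 12*sqrt(2)*p^4 + 28*p^4 - 84*sqrt(2)*p^3 - 57*p^3 + 20*p^2 + 171*sqrt(2)*p^2 - 60*sqrt(2)*p + 28*p - 84*sqrt(2)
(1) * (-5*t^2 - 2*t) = -5*t^2 - 2*t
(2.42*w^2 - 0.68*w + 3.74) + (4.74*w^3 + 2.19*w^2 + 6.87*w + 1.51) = 4.74*w^3 + 4.61*w^2 + 6.19*w + 5.25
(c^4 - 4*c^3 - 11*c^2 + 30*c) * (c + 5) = c^5 + c^4 - 31*c^3 - 25*c^2 + 150*c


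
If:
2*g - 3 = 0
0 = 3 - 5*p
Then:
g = 3/2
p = 3/5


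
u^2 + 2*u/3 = u*(u + 2/3)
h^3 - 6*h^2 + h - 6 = (h - 6)*(h - I)*(h + I)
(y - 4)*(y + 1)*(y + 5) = y^3 + 2*y^2 - 19*y - 20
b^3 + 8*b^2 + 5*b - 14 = (b - 1)*(b + 2)*(b + 7)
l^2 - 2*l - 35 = (l - 7)*(l + 5)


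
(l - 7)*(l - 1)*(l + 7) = l^3 - l^2 - 49*l + 49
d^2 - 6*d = d*(d - 6)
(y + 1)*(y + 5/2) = y^2 + 7*y/2 + 5/2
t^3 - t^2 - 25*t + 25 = (t - 5)*(t - 1)*(t + 5)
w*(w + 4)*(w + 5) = w^3 + 9*w^2 + 20*w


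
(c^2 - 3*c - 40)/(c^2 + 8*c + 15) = (c - 8)/(c + 3)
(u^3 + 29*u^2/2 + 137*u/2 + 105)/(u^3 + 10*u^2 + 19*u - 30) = (u + 7/2)/(u - 1)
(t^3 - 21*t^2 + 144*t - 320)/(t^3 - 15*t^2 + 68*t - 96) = (t^2 - 13*t + 40)/(t^2 - 7*t + 12)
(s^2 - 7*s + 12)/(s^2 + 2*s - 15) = (s - 4)/(s + 5)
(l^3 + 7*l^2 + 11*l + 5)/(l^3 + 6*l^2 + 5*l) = (l + 1)/l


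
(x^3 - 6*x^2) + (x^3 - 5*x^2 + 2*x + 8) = 2*x^3 - 11*x^2 + 2*x + 8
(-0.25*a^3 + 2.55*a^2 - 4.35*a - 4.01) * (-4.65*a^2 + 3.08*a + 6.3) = 1.1625*a^5 - 12.6275*a^4 + 26.5065*a^3 + 21.3135*a^2 - 39.7558*a - 25.263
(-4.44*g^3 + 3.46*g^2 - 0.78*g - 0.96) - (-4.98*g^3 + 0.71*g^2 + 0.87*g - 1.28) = 0.54*g^3 + 2.75*g^2 - 1.65*g + 0.32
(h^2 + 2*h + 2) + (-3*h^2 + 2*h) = -2*h^2 + 4*h + 2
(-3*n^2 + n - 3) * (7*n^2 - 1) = -21*n^4 + 7*n^3 - 18*n^2 - n + 3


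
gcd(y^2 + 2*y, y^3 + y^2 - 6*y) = y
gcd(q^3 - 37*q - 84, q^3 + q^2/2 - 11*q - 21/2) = q + 3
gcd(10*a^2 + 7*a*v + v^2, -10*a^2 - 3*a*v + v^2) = 2*a + v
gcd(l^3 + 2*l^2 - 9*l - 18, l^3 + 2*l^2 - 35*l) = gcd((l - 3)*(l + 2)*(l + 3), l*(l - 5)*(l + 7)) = 1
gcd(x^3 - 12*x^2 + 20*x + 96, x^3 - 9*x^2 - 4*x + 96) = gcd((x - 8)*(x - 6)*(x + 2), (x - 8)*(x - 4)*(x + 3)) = x - 8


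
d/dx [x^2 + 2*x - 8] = 2*x + 2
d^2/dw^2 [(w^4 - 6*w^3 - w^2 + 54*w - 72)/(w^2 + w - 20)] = 2*(w^3 + 15*w^2 + 75*w + 13)/(w^3 + 15*w^2 + 75*w + 125)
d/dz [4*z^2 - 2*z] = 8*z - 2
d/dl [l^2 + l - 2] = 2*l + 1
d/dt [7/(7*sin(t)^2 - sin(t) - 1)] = 7*(1 - 14*sin(t))*cos(t)/(-7*sin(t)^2 + sin(t) + 1)^2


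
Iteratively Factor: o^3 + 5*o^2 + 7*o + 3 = (o + 1)*(o^2 + 4*o + 3) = (o + 1)^2*(o + 3)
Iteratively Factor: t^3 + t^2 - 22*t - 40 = (t + 4)*(t^2 - 3*t - 10) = (t + 2)*(t + 4)*(t - 5)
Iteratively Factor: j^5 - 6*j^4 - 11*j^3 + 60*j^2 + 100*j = (j - 5)*(j^4 - j^3 - 16*j^2 - 20*j) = (j - 5)^2*(j^3 + 4*j^2 + 4*j) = (j - 5)^2*(j + 2)*(j^2 + 2*j) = j*(j - 5)^2*(j + 2)*(j + 2)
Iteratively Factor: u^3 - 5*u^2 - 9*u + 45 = (u - 3)*(u^2 - 2*u - 15) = (u - 5)*(u - 3)*(u + 3)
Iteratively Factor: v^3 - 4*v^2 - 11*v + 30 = (v + 3)*(v^2 - 7*v + 10) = (v - 2)*(v + 3)*(v - 5)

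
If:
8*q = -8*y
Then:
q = -y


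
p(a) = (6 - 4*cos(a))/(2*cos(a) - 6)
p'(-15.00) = 0.14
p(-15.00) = -1.20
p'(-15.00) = 0.14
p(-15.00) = -1.20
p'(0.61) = -0.36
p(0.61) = -0.62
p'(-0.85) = 0.41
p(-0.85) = -0.72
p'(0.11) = -0.08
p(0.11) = -0.50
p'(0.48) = -0.31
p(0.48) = -0.58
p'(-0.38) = 0.26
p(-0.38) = -0.55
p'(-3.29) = -0.03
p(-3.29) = -1.25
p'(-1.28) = 0.39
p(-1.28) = -0.89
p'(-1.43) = 0.36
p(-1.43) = -0.95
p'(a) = 2*(6 - 4*cos(a))*sin(a)/(2*cos(a) - 6)^2 + 4*sin(a)/(2*cos(a) - 6)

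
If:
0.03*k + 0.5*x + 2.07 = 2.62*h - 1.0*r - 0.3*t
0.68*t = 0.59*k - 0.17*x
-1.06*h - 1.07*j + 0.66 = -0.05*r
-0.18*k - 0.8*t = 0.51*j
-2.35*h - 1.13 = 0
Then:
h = -0.48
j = 0.945059732867496 - 0.023146743060692*x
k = 0.242307016307954*x - 0.55139084010506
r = -0.495340301498809*x - 3.16976426982707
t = -0.0397630299680985*x - 0.47841264067939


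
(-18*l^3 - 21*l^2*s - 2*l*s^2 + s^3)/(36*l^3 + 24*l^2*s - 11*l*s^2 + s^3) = (3*l + s)/(-6*l + s)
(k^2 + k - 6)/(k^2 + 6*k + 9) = (k - 2)/(k + 3)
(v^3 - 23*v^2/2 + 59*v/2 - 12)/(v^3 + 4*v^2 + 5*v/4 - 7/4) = 2*(v^2 - 11*v + 24)/(2*v^2 + 9*v + 7)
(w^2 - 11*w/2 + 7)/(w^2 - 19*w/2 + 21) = (w - 2)/(w - 6)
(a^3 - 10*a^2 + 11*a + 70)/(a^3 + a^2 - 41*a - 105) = (a^2 - 3*a - 10)/(a^2 + 8*a + 15)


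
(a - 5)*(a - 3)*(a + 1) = a^3 - 7*a^2 + 7*a + 15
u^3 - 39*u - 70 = (u - 7)*(u + 2)*(u + 5)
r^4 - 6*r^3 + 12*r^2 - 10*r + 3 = (r - 3)*(r - 1)^3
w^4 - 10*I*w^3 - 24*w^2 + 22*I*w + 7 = (w - 7*I)*(w - I)^3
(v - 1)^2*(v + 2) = v^3 - 3*v + 2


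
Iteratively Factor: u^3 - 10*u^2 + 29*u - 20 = (u - 4)*(u^2 - 6*u + 5) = (u - 5)*(u - 4)*(u - 1)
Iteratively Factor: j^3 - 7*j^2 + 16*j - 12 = (j - 2)*(j^2 - 5*j + 6) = (j - 2)^2*(j - 3)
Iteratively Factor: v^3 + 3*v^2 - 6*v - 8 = (v + 1)*(v^2 + 2*v - 8) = (v + 1)*(v + 4)*(v - 2)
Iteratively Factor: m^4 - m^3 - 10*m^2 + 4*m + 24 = (m - 2)*(m^3 + m^2 - 8*m - 12) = (m - 2)*(m + 2)*(m^2 - m - 6) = (m - 3)*(m - 2)*(m + 2)*(m + 2)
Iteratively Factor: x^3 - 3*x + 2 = (x + 2)*(x^2 - 2*x + 1) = (x - 1)*(x + 2)*(x - 1)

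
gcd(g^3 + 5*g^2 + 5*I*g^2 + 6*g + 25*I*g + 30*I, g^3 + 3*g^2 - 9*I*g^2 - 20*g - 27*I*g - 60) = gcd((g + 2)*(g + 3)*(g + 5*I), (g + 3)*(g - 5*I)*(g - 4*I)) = g + 3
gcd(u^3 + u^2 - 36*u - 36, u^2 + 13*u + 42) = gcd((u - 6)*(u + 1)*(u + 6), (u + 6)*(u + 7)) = u + 6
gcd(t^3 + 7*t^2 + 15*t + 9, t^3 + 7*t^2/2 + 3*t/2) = t + 3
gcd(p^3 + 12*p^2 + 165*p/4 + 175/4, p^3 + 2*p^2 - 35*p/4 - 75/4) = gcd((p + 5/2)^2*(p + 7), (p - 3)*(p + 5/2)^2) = p^2 + 5*p + 25/4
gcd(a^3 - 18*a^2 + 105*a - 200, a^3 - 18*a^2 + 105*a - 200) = a^3 - 18*a^2 + 105*a - 200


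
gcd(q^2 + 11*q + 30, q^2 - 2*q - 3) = 1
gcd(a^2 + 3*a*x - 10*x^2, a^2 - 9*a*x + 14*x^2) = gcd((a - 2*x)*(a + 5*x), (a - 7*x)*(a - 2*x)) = -a + 2*x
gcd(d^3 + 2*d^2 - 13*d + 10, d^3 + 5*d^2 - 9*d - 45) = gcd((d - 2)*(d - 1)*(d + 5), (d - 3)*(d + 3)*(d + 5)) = d + 5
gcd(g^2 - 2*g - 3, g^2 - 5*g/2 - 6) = 1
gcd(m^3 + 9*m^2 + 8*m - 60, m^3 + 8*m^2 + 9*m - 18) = m + 6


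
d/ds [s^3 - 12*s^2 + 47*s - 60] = 3*s^2 - 24*s + 47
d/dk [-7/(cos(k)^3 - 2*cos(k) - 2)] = 7*(2 - 3*cos(k)^2)*sin(k)/(-cos(k)^3 + 2*cos(k) + 2)^2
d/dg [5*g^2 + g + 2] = 10*g + 1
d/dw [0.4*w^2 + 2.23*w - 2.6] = 0.8*w + 2.23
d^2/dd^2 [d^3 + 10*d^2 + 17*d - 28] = 6*d + 20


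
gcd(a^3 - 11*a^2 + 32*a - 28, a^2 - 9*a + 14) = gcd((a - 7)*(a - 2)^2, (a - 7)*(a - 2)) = a^2 - 9*a + 14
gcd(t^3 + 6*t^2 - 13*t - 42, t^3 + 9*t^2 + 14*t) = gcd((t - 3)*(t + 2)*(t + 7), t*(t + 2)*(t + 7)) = t^2 + 9*t + 14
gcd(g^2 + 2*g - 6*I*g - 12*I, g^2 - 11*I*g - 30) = g - 6*I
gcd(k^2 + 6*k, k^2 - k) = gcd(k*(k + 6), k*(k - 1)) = k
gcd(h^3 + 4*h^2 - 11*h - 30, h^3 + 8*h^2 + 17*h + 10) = h^2 + 7*h + 10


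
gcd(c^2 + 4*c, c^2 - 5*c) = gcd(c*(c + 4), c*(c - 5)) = c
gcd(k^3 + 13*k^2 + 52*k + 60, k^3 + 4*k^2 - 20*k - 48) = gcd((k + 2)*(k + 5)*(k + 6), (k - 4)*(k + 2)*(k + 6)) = k^2 + 8*k + 12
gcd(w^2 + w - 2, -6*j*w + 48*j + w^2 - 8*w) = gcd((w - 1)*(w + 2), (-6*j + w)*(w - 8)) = 1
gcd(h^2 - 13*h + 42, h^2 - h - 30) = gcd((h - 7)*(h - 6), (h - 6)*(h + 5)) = h - 6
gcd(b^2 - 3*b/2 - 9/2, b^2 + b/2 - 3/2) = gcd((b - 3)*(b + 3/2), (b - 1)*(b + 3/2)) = b + 3/2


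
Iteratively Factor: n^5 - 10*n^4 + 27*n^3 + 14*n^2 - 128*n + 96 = (n - 1)*(n^4 - 9*n^3 + 18*n^2 + 32*n - 96) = (n - 4)*(n - 1)*(n^3 - 5*n^2 - 2*n + 24) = (n - 4)*(n - 3)*(n - 1)*(n^2 - 2*n - 8) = (n - 4)^2*(n - 3)*(n - 1)*(n + 2)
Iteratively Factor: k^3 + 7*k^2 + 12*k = (k + 3)*(k^2 + 4*k) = k*(k + 3)*(k + 4)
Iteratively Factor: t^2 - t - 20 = (t - 5)*(t + 4)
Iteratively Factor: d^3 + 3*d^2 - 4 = (d - 1)*(d^2 + 4*d + 4) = (d - 1)*(d + 2)*(d + 2)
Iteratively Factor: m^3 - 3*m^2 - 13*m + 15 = (m - 1)*(m^2 - 2*m - 15) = (m - 1)*(m + 3)*(m - 5)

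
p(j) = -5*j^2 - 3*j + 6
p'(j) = -10*j - 3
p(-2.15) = -10.66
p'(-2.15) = 18.50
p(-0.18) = 6.38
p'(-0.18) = -1.20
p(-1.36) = 0.83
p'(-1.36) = 10.60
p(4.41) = -104.47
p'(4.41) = -47.10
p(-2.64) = -20.93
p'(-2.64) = 23.40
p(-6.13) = -163.49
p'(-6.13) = 58.30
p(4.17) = -93.45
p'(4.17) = -44.70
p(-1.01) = 3.93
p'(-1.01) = 7.10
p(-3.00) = -30.00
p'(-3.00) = 27.00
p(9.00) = -426.00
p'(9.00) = -93.00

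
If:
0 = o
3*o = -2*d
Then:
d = 0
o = 0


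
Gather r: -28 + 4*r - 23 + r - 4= 5*r - 55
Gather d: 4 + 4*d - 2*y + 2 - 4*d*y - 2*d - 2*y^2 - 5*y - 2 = d*(2 - 4*y) - 2*y^2 - 7*y + 4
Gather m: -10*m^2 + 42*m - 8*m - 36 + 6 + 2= -10*m^2 + 34*m - 28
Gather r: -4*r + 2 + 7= 9 - 4*r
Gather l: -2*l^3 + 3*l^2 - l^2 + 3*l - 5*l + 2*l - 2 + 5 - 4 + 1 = -2*l^3 + 2*l^2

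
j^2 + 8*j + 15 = (j + 3)*(j + 5)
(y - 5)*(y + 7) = y^2 + 2*y - 35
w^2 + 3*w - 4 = (w - 1)*(w + 4)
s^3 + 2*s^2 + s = s*(s + 1)^2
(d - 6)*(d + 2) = d^2 - 4*d - 12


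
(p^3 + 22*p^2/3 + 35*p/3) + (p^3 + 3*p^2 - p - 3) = 2*p^3 + 31*p^2/3 + 32*p/3 - 3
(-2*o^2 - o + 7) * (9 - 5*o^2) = 10*o^4 + 5*o^3 - 53*o^2 - 9*o + 63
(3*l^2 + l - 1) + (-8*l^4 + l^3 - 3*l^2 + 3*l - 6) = -8*l^4 + l^3 + 4*l - 7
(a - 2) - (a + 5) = -7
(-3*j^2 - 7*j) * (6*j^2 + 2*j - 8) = -18*j^4 - 48*j^3 + 10*j^2 + 56*j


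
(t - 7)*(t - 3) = t^2 - 10*t + 21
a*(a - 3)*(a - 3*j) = a^3 - 3*a^2*j - 3*a^2 + 9*a*j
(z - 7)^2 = z^2 - 14*z + 49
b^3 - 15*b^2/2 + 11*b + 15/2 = (b - 5)*(b - 3)*(b + 1/2)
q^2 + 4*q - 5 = (q - 1)*(q + 5)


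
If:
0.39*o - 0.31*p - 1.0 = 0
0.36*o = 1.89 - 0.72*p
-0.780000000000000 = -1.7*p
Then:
No Solution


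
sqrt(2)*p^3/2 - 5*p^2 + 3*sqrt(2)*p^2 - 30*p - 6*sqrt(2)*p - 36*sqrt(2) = (p + 6)*(p - 6*sqrt(2))*(sqrt(2)*p/2 + 1)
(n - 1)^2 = n^2 - 2*n + 1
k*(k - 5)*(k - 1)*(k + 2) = k^4 - 4*k^3 - 7*k^2 + 10*k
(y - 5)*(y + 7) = y^2 + 2*y - 35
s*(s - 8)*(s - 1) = s^3 - 9*s^2 + 8*s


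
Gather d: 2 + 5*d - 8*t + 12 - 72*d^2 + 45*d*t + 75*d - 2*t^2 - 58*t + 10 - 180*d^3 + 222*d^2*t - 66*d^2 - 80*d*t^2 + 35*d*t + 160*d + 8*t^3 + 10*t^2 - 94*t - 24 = -180*d^3 + d^2*(222*t - 138) + d*(-80*t^2 + 80*t + 240) + 8*t^3 + 8*t^2 - 160*t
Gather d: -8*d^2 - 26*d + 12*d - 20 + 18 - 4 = -8*d^2 - 14*d - 6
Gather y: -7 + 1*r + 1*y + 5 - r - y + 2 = 0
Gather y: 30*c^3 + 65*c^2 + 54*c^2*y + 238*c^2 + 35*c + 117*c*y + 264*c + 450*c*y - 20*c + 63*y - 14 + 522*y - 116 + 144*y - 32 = 30*c^3 + 303*c^2 + 279*c + y*(54*c^2 + 567*c + 729) - 162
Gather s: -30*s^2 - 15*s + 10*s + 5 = -30*s^2 - 5*s + 5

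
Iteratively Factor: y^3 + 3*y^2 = (y)*(y^2 + 3*y) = y*(y + 3)*(y)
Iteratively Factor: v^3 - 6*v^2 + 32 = (v + 2)*(v^2 - 8*v + 16) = (v - 4)*(v + 2)*(v - 4)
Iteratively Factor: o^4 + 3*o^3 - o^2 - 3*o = (o + 3)*(o^3 - o) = o*(o + 3)*(o^2 - 1) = o*(o + 1)*(o + 3)*(o - 1)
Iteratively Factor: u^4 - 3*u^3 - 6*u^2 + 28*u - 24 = (u + 3)*(u^3 - 6*u^2 + 12*u - 8) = (u - 2)*(u + 3)*(u^2 - 4*u + 4) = (u - 2)^2*(u + 3)*(u - 2)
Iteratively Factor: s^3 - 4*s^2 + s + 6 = (s - 3)*(s^2 - s - 2) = (s - 3)*(s - 2)*(s + 1)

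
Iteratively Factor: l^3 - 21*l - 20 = (l - 5)*(l^2 + 5*l + 4) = (l - 5)*(l + 1)*(l + 4)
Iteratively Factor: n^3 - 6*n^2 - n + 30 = (n - 3)*(n^2 - 3*n - 10) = (n - 5)*(n - 3)*(n + 2)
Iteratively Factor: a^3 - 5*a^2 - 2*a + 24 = (a - 4)*(a^2 - a - 6) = (a - 4)*(a + 2)*(a - 3)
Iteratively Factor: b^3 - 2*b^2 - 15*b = (b - 5)*(b^2 + 3*b) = (b - 5)*(b + 3)*(b)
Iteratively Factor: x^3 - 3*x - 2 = (x + 1)*(x^2 - x - 2) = (x + 1)^2*(x - 2)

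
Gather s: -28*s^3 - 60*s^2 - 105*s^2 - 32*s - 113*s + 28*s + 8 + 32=-28*s^3 - 165*s^2 - 117*s + 40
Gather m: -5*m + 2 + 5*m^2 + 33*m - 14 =5*m^2 + 28*m - 12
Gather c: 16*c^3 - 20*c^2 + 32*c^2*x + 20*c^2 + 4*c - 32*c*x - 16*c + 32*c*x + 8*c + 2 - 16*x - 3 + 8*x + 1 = 16*c^3 + 32*c^2*x - 4*c - 8*x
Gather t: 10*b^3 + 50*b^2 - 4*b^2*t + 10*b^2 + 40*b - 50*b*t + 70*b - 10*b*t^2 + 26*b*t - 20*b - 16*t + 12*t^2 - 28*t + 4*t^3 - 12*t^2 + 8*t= 10*b^3 + 60*b^2 - 10*b*t^2 + 90*b + 4*t^3 + t*(-4*b^2 - 24*b - 36)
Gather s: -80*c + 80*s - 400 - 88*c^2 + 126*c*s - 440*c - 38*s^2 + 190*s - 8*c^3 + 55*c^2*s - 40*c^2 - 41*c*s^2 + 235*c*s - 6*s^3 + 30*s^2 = -8*c^3 - 128*c^2 - 520*c - 6*s^3 + s^2*(-41*c - 8) + s*(55*c^2 + 361*c + 270) - 400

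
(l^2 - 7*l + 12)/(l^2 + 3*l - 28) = (l - 3)/(l + 7)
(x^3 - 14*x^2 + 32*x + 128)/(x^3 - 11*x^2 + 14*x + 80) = (x - 8)/(x - 5)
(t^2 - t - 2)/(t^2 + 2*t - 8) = (t + 1)/(t + 4)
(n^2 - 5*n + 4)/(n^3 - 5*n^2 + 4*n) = 1/n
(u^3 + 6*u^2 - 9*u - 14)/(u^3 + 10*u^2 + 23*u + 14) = (u - 2)/(u + 2)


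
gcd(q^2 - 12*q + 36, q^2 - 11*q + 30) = q - 6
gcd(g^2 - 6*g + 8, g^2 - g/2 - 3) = g - 2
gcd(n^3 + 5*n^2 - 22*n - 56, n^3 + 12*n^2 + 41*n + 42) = n^2 + 9*n + 14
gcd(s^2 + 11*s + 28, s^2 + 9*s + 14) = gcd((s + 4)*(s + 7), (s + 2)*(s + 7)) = s + 7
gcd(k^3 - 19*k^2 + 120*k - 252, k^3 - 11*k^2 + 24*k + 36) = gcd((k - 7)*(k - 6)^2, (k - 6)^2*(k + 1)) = k^2 - 12*k + 36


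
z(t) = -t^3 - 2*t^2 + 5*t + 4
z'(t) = -3*t^2 - 4*t + 5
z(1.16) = 5.55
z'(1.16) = -3.68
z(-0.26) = 2.58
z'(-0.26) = 5.84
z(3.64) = -52.53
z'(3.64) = -49.31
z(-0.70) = -0.14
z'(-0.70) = 6.33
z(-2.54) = -5.22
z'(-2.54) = -4.19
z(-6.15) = 130.21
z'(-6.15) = -83.87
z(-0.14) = 3.26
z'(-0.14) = 5.50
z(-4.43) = 29.54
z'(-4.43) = -36.15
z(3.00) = -26.00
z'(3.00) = -34.00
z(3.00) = -26.00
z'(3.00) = -34.00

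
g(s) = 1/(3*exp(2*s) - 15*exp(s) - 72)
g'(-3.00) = 0.00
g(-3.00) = -0.01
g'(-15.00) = 0.00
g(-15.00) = -0.01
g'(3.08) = -0.00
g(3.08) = 0.00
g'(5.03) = -0.00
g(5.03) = 0.00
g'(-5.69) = 0.00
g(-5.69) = -0.01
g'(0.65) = 0.00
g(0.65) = -0.01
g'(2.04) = -2.43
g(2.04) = -0.10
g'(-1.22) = 0.00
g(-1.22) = -0.01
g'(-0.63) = 0.00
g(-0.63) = -0.01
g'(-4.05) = 0.00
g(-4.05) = -0.01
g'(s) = (-6*exp(2*s) + 15*exp(s))/(3*exp(2*s) - 15*exp(s) - 72)^2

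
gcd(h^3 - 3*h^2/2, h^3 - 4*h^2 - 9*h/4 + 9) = h - 3/2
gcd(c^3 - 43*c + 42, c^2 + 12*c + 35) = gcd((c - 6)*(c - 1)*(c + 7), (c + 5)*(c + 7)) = c + 7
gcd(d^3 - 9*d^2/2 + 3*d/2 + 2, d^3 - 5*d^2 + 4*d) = d^2 - 5*d + 4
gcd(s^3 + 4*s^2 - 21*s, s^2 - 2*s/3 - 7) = s - 3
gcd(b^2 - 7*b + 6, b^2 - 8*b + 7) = b - 1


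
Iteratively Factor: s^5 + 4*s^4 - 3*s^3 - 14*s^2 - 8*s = (s + 1)*(s^4 + 3*s^3 - 6*s^2 - 8*s) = (s + 1)*(s + 4)*(s^3 - s^2 - 2*s) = s*(s + 1)*(s + 4)*(s^2 - s - 2) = s*(s - 2)*(s + 1)*(s + 4)*(s + 1)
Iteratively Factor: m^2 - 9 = (m - 3)*(m + 3)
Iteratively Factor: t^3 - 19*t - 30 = (t + 2)*(t^2 - 2*t - 15) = (t + 2)*(t + 3)*(t - 5)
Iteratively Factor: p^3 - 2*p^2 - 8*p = (p)*(p^2 - 2*p - 8) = p*(p - 4)*(p + 2)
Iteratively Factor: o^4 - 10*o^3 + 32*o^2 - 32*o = (o - 4)*(o^3 - 6*o^2 + 8*o) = (o - 4)*(o - 2)*(o^2 - 4*o) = (o - 4)^2*(o - 2)*(o)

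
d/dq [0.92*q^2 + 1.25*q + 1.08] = 1.84*q + 1.25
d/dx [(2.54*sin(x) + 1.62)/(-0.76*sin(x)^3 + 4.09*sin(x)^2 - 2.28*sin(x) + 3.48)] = (3.8608*sin(x)^3 - 6.695*sin(x)^2 - 13.2516*sin(x) + 12.5328)*cos(x)/(0.5776*sin(x)^6 - 6.2168*sin(x)^5 + 20.1937*sin(x)^4 - 23.94*sin(x)^3 + 33.6648*sin(x)^2 - 15.8688*sin(x) + 12.1104)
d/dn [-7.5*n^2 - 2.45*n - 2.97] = -15.0*n - 2.45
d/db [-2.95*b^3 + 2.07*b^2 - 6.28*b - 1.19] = -8.85*b^2 + 4.14*b - 6.28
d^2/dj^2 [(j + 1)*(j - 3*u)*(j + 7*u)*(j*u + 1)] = 12*j^2*u + 24*j*u^2 + 6*j*u + 6*j - 42*u^3 + 8*u^2 + 8*u + 2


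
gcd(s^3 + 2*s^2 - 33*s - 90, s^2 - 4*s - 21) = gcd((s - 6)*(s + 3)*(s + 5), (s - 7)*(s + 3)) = s + 3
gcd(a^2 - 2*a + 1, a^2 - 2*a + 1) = a^2 - 2*a + 1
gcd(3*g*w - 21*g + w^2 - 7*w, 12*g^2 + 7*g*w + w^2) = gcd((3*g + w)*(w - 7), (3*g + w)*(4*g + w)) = 3*g + w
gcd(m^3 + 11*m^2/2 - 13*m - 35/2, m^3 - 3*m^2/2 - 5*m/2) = m^2 - 3*m/2 - 5/2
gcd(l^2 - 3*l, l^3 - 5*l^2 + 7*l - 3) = l - 3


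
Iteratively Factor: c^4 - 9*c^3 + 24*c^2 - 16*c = (c - 4)*(c^3 - 5*c^2 + 4*c) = (c - 4)*(c - 1)*(c^2 - 4*c) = (c - 4)^2*(c - 1)*(c)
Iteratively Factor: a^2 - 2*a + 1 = (a - 1)*(a - 1)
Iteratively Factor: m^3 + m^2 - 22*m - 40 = (m + 4)*(m^2 - 3*m - 10) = (m - 5)*(m + 4)*(m + 2)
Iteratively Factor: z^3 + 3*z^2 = (z)*(z^2 + 3*z) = z^2*(z + 3)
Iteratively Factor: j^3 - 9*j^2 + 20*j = (j)*(j^2 - 9*j + 20) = j*(j - 4)*(j - 5)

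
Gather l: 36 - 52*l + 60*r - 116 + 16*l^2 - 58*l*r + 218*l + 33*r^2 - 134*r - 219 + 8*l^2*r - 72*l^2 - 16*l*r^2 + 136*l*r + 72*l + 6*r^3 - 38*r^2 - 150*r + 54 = l^2*(8*r - 56) + l*(-16*r^2 + 78*r + 238) + 6*r^3 - 5*r^2 - 224*r - 245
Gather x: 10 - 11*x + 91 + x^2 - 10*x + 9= x^2 - 21*x + 110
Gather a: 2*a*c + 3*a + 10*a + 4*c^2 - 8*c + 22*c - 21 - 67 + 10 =a*(2*c + 13) + 4*c^2 + 14*c - 78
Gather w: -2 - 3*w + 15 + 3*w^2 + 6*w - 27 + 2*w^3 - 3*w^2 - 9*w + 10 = 2*w^3 - 6*w - 4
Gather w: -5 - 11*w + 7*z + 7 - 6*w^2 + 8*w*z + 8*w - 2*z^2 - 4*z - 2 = -6*w^2 + w*(8*z - 3) - 2*z^2 + 3*z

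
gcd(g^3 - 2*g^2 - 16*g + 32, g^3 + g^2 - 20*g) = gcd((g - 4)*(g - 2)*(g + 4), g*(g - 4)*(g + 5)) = g - 4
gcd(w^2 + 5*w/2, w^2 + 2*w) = w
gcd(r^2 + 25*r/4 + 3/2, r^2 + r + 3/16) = r + 1/4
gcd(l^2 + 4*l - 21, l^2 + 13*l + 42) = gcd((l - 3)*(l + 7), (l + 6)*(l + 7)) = l + 7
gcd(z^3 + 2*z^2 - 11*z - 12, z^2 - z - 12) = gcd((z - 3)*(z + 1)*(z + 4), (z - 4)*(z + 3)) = 1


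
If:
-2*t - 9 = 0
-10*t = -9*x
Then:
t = -9/2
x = -5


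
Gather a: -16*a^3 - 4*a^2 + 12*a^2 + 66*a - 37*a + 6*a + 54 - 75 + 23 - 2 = -16*a^3 + 8*a^2 + 35*a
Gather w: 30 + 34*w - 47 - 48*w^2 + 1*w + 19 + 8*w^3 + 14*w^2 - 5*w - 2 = 8*w^3 - 34*w^2 + 30*w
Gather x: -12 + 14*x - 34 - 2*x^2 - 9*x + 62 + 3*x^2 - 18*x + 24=x^2 - 13*x + 40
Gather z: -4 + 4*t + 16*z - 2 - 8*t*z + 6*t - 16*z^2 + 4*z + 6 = 10*t - 16*z^2 + z*(20 - 8*t)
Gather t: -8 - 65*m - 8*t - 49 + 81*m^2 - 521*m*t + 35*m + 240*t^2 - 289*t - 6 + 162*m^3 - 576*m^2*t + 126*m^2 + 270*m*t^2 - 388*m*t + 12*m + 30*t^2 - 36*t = 162*m^3 + 207*m^2 - 18*m + t^2*(270*m + 270) + t*(-576*m^2 - 909*m - 333) - 63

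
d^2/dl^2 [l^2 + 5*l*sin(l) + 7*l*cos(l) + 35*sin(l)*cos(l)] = -5*l*sin(l) - 7*l*cos(l) - 14*sin(l) - 70*sin(2*l) + 10*cos(l) + 2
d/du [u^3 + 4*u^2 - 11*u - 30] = 3*u^2 + 8*u - 11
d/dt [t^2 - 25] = 2*t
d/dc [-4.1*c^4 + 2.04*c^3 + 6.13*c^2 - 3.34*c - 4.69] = -16.4*c^3 + 6.12*c^2 + 12.26*c - 3.34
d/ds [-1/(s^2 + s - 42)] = (2*s + 1)/(s^2 + s - 42)^2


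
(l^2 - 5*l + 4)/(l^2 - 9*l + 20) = (l - 1)/(l - 5)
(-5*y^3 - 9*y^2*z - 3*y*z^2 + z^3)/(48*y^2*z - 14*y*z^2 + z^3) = (-5*y^3 - 9*y^2*z - 3*y*z^2 + z^3)/(z*(48*y^2 - 14*y*z + z^2))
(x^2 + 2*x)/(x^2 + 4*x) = (x + 2)/(x + 4)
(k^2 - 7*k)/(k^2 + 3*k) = (k - 7)/(k + 3)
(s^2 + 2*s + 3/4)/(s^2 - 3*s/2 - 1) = (s + 3/2)/(s - 2)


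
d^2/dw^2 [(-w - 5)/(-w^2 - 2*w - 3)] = 2*(4*(w + 1)^2*(w + 5) - (3*w + 7)*(w^2 + 2*w + 3))/(w^2 + 2*w + 3)^3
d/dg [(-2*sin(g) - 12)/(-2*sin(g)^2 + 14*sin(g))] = (-cos(g) - 12/tan(g) + 42*cos(g)/sin(g)^2)/(sin(g) - 7)^2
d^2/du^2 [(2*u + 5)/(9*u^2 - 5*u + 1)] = 2*((2*u + 5)*(18*u - 5)^2 - (54*u + 35)*(9*u^2 - 5*u + 1))/(9*u^2 - 5*u + 1)^3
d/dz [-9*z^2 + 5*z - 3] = 5 - 18*z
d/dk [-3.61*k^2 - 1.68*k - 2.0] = -7.22*k - 1.68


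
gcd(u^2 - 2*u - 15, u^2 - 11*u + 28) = 1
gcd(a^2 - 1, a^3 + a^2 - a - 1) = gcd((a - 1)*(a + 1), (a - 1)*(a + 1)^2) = a^2 - 1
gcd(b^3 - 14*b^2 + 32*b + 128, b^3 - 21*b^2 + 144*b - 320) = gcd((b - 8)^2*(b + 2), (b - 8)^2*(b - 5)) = b^2 - 16*b + 64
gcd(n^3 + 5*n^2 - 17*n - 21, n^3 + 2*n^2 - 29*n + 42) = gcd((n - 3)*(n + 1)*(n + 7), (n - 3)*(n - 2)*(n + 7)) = n^2 + 4*n - 21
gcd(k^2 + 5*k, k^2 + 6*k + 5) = k + 5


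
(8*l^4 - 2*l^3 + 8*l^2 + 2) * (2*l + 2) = 16*l^5 + 12*l^4 + 12*l^3 + 16*l^2 + 4*l + 4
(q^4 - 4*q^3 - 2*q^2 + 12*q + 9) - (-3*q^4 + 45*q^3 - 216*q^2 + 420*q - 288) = 4*q^4 - 49*q^3 + 214*q^2 - 408*q + 297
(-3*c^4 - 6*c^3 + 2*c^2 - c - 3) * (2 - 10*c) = 30*c^5 + 54*c^4 - 32*c^3 + 14*c^2 + 28*c - 6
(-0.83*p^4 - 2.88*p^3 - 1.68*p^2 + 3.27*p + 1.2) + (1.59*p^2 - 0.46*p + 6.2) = -0.83*p^4 - 2.88*p^3 - 0.0899999999999999*p^2 + 2.81*p + 7.4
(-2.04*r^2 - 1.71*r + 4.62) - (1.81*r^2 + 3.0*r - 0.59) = -3.85*r^2 - 4.71*r + 5.21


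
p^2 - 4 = (p - 2)*(p + 2)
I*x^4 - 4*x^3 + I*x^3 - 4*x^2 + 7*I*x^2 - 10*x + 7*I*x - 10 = (x - 2*I)*(x + I)*(x + 5*I)*(I*x + I)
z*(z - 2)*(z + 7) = z^3 + 5*z^2 - 14*z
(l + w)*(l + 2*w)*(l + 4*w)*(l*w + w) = l^4*w + 7*l^3*w^2 + l^3*w + 14*l^2*w^3 + 7*l^2*w^2 + 8*l*w^4 + 14*l*w^3 + 8*w^4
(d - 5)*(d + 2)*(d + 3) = d^3 - 19*d - 30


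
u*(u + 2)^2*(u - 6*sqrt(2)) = u^4 - 6*sqrt(2)*u^3 + 4*u^3 - 24*sqrt(2)*u^2 + 4*u^2 - 24*sqrt(2)*u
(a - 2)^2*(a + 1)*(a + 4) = a^4 + a^3 - 12*a^2 + 4*a + 16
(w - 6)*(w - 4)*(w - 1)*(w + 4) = w^4 - 7*w^3 - 10*w^2 + 112*w - 96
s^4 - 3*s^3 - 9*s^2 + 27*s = s*(s - 3)^2*(s + 3)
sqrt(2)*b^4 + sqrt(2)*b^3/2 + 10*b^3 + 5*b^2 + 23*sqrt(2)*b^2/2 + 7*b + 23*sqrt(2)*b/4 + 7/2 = (b + sqrt(2)/2)*(b + sqrt(2))*(b + 7*sqrt(2)/2)*(sqrt(2)*b + sqrt(2)/2)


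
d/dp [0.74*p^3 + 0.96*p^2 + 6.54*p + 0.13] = 2.22*p^2 + 1.92*p + 6.54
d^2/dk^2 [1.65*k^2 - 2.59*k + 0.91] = 3.30000000000000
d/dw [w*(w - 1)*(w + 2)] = 3*w^2 + 2*w - 2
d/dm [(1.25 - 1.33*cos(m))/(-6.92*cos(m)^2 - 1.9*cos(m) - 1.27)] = (9.2036*cos(m)^2 - 17.3*cos(m) - 4.0641)*sin(m)/(47.8864*cos(m)^4 + 26.296*cos(m)^3 + 21.1868*cos(m)^2 + 4.826*cos(m) + 1.6129)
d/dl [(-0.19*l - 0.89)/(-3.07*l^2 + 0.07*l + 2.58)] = (0.5833*l^2 - 0.0133*l - (0.19*l + 0.89)*(6.14*l - 0.07) - 0.4902)/(-3.07*l^2 + 0.07*l + 2.58)^2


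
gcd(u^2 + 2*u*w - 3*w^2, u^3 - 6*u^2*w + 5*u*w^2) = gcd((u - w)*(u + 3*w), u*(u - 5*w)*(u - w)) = u - w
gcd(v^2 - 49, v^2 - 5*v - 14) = v - 7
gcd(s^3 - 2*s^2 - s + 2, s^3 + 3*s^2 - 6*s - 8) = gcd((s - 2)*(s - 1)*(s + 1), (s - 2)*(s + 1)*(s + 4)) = s^2 - s - 2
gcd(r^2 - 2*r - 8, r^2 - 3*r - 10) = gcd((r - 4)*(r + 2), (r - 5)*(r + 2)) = r + 2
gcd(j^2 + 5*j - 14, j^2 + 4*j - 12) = j - 2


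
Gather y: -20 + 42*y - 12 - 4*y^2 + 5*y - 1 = -4*y^2 + 47*y - 33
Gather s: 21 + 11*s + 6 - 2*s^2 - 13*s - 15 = -2*s^2 - 2*s + 12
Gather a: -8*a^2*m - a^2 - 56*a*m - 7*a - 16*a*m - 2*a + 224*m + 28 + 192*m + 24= a^2*(-8*m - 1) + a*(-72*m - 9) + 416*m + 52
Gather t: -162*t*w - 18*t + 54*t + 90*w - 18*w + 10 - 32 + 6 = t*(36 - 162*w) + 72*w - 16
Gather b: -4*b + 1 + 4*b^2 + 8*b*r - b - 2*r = 4*b^2 + b*(8*r - 5) - 2*r + 1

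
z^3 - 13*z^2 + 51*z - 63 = (z - 7)*(z - 3)^2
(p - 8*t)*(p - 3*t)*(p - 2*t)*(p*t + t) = p^4*t - 13*p^3*t^2 + p^3*t + 46*p^2*t^3 - 13*p^2*t^2 - 48*p*t^4 + 46*p*t^3 - 48*t^4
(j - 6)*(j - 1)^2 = j^3 - 8*j^2 + 13*j - 6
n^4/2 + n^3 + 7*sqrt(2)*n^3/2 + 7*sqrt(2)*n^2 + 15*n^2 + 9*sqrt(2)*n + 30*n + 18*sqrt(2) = (n/2 + 1)*(n + sqrt(2))*(n + 3*sqrt(2))^2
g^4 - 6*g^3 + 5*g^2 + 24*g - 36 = (g - 3)^2*(g - 2)*(g + 2)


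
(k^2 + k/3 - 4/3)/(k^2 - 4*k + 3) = (k + 4/3)/(k - 3)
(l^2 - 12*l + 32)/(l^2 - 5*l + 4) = (l - 8)/(l - 1)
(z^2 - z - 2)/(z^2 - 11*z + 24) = (z^2 - z - 2)/(z^2 - 11*z + 24)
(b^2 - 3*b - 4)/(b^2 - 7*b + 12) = (b + 1)/(b - 3)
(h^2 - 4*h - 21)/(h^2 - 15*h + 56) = (h + 3)/(h - 8)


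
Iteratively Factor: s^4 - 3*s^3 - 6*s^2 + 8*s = (s - 4)*(s^3 + s^2 - 2*s) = (s - 4)*(s + 2)*(s^2 - s) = s*(s - 4)*(s + 2)*(s - 1)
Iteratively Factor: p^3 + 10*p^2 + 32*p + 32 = (p + 4)*(p^2 + 6*p + 8) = (p + 2)*(p + 4)*(p + 4)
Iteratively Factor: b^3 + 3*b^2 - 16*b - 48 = (b - 4)*(b^2 + 7*b + 12) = (b - 4)*(b + 4)*(b + 3)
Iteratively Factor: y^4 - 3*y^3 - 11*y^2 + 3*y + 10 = (y + 1)*(y^3 - 4*y^2 - 7*y + 10) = (y - 5)*(y + 1)*(y^2 + y - 2) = (y - 5)*(y + 1)*(y + 2)*(y - 1)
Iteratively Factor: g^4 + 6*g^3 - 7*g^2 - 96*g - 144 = (g + 3)*(g^3 + 3*g^2 - 16*g - 48) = (g - 4)*(g + 3)*(g^2 + 7*g + 12) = (g - 4)*(g + 3)^2*(g + 4)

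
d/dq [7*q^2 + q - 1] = 14*q + 1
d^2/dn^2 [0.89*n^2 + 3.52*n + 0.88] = 1.78000000000000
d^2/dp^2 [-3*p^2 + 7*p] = -6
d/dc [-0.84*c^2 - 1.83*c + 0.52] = -1.68*c - 1.83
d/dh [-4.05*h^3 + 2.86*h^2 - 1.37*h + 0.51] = -12.15*h^2 + 5.72*h - 1.37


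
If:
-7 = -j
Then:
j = 7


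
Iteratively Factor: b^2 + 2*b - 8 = (b + 4)*(b - 2)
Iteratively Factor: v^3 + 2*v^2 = (v)*(v^2 + 2*v) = v*(v + 2)*(v)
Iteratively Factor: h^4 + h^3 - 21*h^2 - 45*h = (h)*(h^3 + h^2 - 21*h - 45) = h*(h - 5)*(h^2 + 6*h + 9) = h*(h - 5)*(h + 3)*(h + 3)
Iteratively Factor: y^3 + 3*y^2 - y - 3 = (y - 1)*(y^2 + 4*y + 3) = (y - 1)*(y + 1)*(y + 3)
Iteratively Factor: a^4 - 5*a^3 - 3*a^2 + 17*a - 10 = (a + 2)*(a^3 - 7*a^2 + 11*a - 5) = (a - 1)*(a + 2)*(a^2 - 6*a + 5) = (a - 5)*(a - 1)*(a + 2)*(a - 1)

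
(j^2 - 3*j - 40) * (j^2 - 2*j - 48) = j^4 - 5*j^3 - 82*j^2 + 224*j + 1920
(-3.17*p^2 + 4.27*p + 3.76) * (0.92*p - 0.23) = -2.9164*p^3 + 4.6575*p^2 + 2.4771*p - 0.8648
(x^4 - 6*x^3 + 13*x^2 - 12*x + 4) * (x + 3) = x^5 - 3*x^4 - 5*x^3 + 27*x^2 - 32*x + 12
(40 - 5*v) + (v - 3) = 37 - 4*v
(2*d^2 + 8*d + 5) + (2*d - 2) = 2*d^2 + 10*d + 3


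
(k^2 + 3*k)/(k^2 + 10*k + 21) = k/(k + 7)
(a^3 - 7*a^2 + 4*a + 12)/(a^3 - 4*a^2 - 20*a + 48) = (a + 1)/(a + 4)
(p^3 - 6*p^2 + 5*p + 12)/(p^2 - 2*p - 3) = p - 4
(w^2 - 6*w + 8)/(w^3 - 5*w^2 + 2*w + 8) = 1/(w + 1)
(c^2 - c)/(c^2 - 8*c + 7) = c/(c - 7)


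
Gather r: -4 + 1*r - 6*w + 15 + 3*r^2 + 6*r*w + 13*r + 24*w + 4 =3*r^2 + r*(6*w + 14) + 18*w + 15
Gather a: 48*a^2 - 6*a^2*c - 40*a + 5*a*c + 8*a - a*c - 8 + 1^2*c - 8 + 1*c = a^2*(48 - 6*c) + a*(4*c - 32) + 2*c - 16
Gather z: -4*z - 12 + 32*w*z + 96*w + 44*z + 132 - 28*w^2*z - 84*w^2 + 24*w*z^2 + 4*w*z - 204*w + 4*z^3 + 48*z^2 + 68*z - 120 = -84*w^2 - 108*w + 4*z^3 + z^2*(24*w + 48) + z*(-28*w^2 + 36*w + 108)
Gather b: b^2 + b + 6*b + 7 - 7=b^2 + 7*b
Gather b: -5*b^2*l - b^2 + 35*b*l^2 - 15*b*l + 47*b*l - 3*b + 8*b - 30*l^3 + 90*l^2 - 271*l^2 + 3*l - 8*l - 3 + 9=b^2*(-5*l - 1) + b*(35*l^2 + 32*l + 5) - 30*l^3 - 181*l^2 - 5*l + 6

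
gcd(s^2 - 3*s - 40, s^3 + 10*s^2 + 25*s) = s + 5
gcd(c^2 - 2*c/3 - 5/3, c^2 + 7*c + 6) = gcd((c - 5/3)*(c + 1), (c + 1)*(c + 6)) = c + 1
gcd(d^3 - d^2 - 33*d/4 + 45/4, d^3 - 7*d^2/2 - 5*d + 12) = d - 3/2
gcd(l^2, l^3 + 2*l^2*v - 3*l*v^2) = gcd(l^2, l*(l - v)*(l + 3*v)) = l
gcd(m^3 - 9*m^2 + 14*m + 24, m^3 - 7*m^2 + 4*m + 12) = m^2 - 5*m - 6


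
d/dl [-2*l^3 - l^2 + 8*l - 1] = -6*l^2 - 2*l + 8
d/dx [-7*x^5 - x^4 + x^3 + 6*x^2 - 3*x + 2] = -35*x^4 - 4*x^3 + 3*x^2 + 12*x - 3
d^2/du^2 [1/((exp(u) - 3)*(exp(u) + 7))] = 4*(exp(3*u) + 3*exp(2*u) + 25*exp(u) + 21)*exp(u)/(exp(6*u) + 12*exp(5*u) - 15*exp(4*u) - 440*exp(3*u) + 315*exp(2*u) + 5292*exp(u) - 9261)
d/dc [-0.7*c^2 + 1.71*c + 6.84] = 1.71 - 1.4*c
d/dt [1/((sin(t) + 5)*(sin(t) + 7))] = -2*(sin(t) + 6)*cos(t)/((sin(t) + 5)^2*(sin(t) + 7)^2)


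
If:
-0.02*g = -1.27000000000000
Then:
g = 63.50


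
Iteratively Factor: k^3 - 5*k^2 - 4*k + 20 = (k + 2)*(k^2 - 7*k + 10) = (k - 5)*(k + 2)*(k - 2)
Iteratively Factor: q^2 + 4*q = (q + 4)*(q)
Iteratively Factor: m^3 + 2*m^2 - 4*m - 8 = (m - 2)*(m^2 + 4*m + 4) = (m - 2)*(m + 2)*(m + 2)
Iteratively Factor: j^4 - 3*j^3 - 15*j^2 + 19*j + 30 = (j + 1)*(j^3 - 4*j^2 - 11*j + 30) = (j - 2)*(j + 1)*(j^2 - 2*j - 15) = (j - 5)*(j - 2)*(j + 1)*(j + 3)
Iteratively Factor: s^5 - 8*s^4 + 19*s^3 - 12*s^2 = (s)*(s^4 - 8*s^3 + 19*s^2 - 12*s) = s*(s - 1)*(s^3 - 7*s^2 + 12*s) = s*(s - 3)*(s - 1)*(s^2 - 4*s) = s*(s - 4)*(s - 3)*(s - 1)*(s)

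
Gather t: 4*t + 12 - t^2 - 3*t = -t^2 + t + 12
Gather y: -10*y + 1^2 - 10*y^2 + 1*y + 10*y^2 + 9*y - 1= 0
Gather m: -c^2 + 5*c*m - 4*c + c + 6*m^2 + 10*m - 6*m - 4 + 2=-c^2 - 3*c + 6*m^2 + m*(5*c + 4) - 2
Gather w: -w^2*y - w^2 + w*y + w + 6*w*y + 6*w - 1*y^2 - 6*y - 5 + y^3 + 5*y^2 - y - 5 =w^2*(-y - 1) + w*(7*y + 7) + y^3 + 4*y^2 - 7*y - 10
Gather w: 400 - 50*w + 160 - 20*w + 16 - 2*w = 576 - 72*w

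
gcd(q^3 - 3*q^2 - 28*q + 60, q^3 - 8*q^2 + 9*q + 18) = q - 6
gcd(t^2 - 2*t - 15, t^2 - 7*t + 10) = t - 5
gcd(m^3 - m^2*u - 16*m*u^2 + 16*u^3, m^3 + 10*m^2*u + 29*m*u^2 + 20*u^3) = m + 4*u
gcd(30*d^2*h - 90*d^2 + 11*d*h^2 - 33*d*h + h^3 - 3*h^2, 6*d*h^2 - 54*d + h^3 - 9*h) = 6*d*h - 18*d + h^2 - 3*h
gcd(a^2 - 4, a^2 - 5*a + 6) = a - 2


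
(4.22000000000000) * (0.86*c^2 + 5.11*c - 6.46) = 3.6292*c^2 + 21.5642*c - 27.2612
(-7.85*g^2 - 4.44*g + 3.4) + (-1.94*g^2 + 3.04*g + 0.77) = -9.79*g^2 - 1.4*g + 4.17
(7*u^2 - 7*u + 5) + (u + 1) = 7*u^2 - 6*u + 6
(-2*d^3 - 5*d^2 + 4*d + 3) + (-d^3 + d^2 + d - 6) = -3*d^3 - 4*d^2 + 5*d - 3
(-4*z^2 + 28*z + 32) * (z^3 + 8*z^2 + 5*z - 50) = -4*z^5 - 4*z^4 + 236*z^3 + 596*z^2 - 1240*z - 1600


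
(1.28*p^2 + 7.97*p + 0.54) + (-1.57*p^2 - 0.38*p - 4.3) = -0.29*p^2 + 7.59*p - 3.76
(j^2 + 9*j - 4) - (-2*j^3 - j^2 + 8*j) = 2*j^3 + 2*j^2 + j - 4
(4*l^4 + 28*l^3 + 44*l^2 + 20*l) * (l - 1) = 4*l^5 + 24*l^4 + 16*l^3 - 24*l^2 - 20*l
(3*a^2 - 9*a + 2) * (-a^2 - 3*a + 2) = -3*a^4 + 31*a^2 - 24*a + 4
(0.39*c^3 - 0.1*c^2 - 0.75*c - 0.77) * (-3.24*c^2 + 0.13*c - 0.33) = -1.2636*c^5 + 0.3747*c^4 + 2.2883*c^3 + 2.4303*c^2 + 0.1474*c + 0.2541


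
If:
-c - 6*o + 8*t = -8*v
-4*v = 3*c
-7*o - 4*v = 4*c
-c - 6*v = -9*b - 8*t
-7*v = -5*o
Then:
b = 0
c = 0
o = 0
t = 0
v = 0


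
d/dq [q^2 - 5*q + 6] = 2*q - 5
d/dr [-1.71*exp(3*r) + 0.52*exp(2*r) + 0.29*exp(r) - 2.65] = (-5.13*exp(2*r) + 1.04*exp(r) + 0.29)*exp(r)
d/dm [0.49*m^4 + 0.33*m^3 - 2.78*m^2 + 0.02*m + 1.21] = 1.96*m^3 + 0.99*m^2 - 5.56*m + 0.02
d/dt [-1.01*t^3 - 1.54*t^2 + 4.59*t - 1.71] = -3.03*t^2 - 3.08*t + 4.59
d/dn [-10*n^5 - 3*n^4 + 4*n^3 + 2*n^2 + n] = -50*n^4 - 12*n^3 + 12*n^2 + 4*n + 1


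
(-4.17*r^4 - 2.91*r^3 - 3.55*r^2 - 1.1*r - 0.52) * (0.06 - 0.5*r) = 2.085*r^5 + 1.2048*r^4 + 1.6004*r^3 + 0.337*r^2 + 0.194*r - 0.0312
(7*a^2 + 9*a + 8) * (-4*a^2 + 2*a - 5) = -28*a^4 - 22*a^3 - 49*a^2 - 29*a - 40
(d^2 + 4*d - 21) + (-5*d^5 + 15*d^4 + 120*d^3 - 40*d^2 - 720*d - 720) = -5*d^5 + 15*d^4 + 120*d^3 - 39*d^2 - 716*d - 741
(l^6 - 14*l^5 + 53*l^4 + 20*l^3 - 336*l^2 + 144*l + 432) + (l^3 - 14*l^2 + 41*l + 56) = l^6 - 14*l^5 + 53*l^4 + 21*l^3 - 350*l^2 + 185*l + 488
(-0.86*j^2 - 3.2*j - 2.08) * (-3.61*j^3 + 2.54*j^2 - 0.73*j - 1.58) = 3.1046*j^5 + 9.3676*j^4 + 0.00859999999999983*j^3 - 1.5884*j^2 + 6.5744*j + 3.2864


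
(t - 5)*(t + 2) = t^2 - 3*t - 10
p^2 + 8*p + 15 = (p + 3)*(p + 5)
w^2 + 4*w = w*(w + 4)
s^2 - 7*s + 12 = (s - 4)*(s - 3)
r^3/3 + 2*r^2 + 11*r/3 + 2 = (r/3 + 1)*(r + 1)*(r + 2)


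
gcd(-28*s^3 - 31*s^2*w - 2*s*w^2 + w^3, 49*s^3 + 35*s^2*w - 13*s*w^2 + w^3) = 7*s^2 + 6*s*w - w^2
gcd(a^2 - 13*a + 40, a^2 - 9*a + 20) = a - 5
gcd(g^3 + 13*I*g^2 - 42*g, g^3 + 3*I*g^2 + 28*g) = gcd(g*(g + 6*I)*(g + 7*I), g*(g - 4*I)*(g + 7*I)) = g^2 + 7*I*g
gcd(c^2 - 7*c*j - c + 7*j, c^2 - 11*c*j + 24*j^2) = 1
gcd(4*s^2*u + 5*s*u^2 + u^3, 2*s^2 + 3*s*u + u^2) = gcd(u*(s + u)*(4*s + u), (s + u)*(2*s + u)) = s + u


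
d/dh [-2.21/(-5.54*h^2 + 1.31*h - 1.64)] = (2.8951 - 24.4868*h)/(5.54*h^2 - 1.31*h + 1.64)^2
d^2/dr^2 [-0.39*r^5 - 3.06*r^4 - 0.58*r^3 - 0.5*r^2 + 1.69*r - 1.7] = -7.8*r^3 - 36.72*r^2 - 3.48*r - 1.0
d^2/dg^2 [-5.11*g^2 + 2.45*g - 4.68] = -10.2200000000000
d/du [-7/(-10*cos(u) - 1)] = 70*sin(u)/(10*cos(u) + 1)^2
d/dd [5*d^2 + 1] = 10*d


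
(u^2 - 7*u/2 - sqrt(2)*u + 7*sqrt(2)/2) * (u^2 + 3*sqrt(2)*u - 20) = u^4 - 7*u^3/2 + 2*sqrt(2)*u^3 - 26*u^2 - 7*sqrt(2)*u^2 + 20*sqrt(2)*u + 91*u - 70*sqrt(2)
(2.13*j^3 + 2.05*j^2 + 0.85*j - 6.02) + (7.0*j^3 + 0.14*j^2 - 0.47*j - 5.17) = 9.13*j^3 + 2.19*j^2 + 0.38*j - 11.19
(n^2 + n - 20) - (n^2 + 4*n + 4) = -3*n - 24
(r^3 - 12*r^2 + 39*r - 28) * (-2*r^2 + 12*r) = -2*r^5 + 36*r^4 - 222*r^3 + 524*r^2 - 336*r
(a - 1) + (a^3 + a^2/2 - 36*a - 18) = a^3 + a^2/2 - 35*a - 19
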